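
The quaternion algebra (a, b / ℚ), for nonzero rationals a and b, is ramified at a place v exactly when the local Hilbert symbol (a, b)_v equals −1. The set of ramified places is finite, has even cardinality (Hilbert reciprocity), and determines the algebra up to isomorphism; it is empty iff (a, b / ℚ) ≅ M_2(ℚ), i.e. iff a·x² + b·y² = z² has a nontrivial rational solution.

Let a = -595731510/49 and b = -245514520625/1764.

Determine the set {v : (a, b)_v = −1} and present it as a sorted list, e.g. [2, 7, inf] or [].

(a, b) ≡ (-817190, -17) mod (ℚ^×)²; places V = {2, 3, 5, 7, 11, 17, 19, 23, ∞}.
(a,b)_19: α=1, u≡9; β=2, v≡10 (mod 19); (9|19)=+1, (10|19)=-1; sign (−1)^0·+1^2·-1^1 = -1.
(a,b)_23: α=1, u≡19; β=2, v≡6 (mod 23); (19|23)=-1, (6|23)=+1; sign (−1)^0·-1^2·+1^1 = +1.
(a,b)_5: α=1, u≡2; β=4, v≡3 (mod 5); (2|5)=-1, (3|5)=-1; sign (−1)^0·-1^4·-1^1 = -1.
(a,b)_2: α=1, β=-2; u≡5, v≡7 (mod 8); ε(u)ε(v)=0·1, αω(v)=1·0, βω(u)=-2·1; sum ≡ 0  ⇒  +1.
(a,b)_∞: sgn(-817190)=−, sgn(-17)=−, so -1.
(a,b)_7: α=-2, u≡4; β=-2, v≡4 (mod 7); (4|7)=+1, (4|7)=+1; sign (−1)^0·+1^-2·+1^-2 = +1.
(a,b)_3: α=6, u≡1; β=-2, v≡1 (mod 3); (1|3)=+1, (1|3)=+1; sign (−1)^0·+1^-2·+1^6 = +1.
(a,b)_17: α=1, u≡6; β=1, v≡1 (mod 17); (6|17)=-1, (1|17)=+1; sign (−1)^0·-1^1·+1^1 = -1.
(a,b)_11: α=1, u≡9; β=2, v≡5 (mod 11); (9|11)=+1, (5|11)=+1; sign (−1)^0·+1^2·+1^1 = +1.
Ram(-817190, -17) = {5, 17, 19, ∞}; no ℚ_5-point on the conic.

[5, 17, 19, inf]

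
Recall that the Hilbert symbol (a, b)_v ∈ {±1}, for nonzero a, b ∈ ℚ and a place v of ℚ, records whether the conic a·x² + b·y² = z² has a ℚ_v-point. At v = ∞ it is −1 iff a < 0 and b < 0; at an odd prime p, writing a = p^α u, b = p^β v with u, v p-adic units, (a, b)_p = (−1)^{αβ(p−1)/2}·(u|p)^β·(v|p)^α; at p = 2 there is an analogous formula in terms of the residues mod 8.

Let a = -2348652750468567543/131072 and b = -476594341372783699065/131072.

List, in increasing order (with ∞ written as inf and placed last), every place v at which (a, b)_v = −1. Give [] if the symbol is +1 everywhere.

(a, b) ≡ (-2727566, -4077711170) mod (ℚ^×)²; places V = {2, 3, 5, 7, 11, 13, 19, 23, 29, 31, 37, 41, ∞}.
(a,b)_19: α=2, u≡6; β=0, v≡3 (mod 19); (6|19)=+1, (3|19)=-1; sign (−1)^0·+1^0·-1^2 = +1.
(a,b)_11: α=2, u≡5; β=2, v≡7 (mod 11); (5|11)=+1, (7|11)=-1; sign (−1)^0·+1^2·-1^2 = +1.
(a,b)_7: α=2, u≡5; β=4, v≡5 (mod 7); (5|7)=-1, (5|7)=-1; sign (−1)^0·-1^4·-1^2 = +1.
(a,b)_13: α=2, u≡1; β=3, v≡11 (mod 13); (1|13)=+1, (11|13)=-1; sign (−1)^0·+1^3·-1^2 = +1.
(a,b)_29: α=1, u≡13; β=1, v≡1 (mod 29); (13|29)=+1, (1|29)=+1; sign (−1)^0·+1^1·+1^1 = +1.
(a,b)_∞: sgn(-2727566)=−, sgn(-4077711170)=−, so -1.
(a,b)_3: α=2, u≡1; β=2, v≡1 (mod 3); (1|3)=+1, (1|3)=+1; sign (−1)^0·+1^2·+1^2 = +1.
(a,b)_23: α=2, u≡4; β=3, v≡20 (mod 23); (4|23)=+1, (20|23)=-1; sign (−1)^0·+1^3·-1^2 = +1.
(a,b)_37: α=1, u≡17; β=1, v≡30 (mod 37); (17|37)=-1, (30|37)=+1; sign (−1)^0·-1^1·+1^1 = -1.
(a,b)_41: α=1, u≡13; β=1, v≡40 (mod 41); (13|41)=-1, (40|41)=+1; sign (−1)^0·-1^1·+1^1 = -1.
(a,b)_5: α=0, u≡1; β=1, v≡1 (mod 5); (1|5)=+1, (1|5)=+1; sign (−1)^0·+1^1·+1^0 = +1.
(a,b)_31: α=1, u≡11; β=1, v≡29 (mod 31); (11|31)=-1, (29|31)=-1; sign (−1)^1·-1^1·-1^1 = -1.
(a,b)_2: α=-17, β=-17; u≡1, v≡7 (mod 8); ε(u)ε(v)=0·1, αω(v)=-17·0, βω(u)=-17·0; sum ≡ 0  ⇒  +1.
(-2727566, -4077711170 / ℚ) ramifies at {31, 37, 41, ∞}: a division algebra.

[31, 37, 41, inf]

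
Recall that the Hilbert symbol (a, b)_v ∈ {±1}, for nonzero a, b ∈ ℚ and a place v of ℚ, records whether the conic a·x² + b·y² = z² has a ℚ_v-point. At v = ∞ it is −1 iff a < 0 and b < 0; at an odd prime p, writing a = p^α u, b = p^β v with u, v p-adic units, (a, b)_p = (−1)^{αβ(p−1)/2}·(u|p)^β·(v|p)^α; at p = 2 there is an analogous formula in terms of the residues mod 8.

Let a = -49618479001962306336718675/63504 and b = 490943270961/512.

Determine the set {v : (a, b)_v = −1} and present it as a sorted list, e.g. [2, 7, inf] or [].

[2, 41]

Mod squares: a ≡ -667, b ≡ 767602. Check v ∈ {∞, 2, 3, 5, 7, 11, 13, 23, 29, 37, 41}.
v=3: a=3^-4·(≡2), b=3^2·(≡1) mod 3; (2|3)=-1, (1|3)=+1; (−1)^{-4·2·1}·(-1)^2·(+1)^-4 = +1.
v=23: a=23^3·(≡5), b=23^1·(≡9) mod 23; (5|23)=-1, (9|23)=+1; (−1)^{3·1·11}·(-1)^1·(+1)^3 = +1.
v=2: v_2(a)=-4, v_2(b)=-9; units ≡ 5, 1 (mod 8); ε·ε+αω+βω = 0·0+-4·0+-9·1 ≡ 1  ⇒  (a,b)_2 = -1.
v=37: a=37^2·(≡27), b=37^1·(≡25) mod 37; (27|37)=+1, (25|37)=+1; (−1)^{2·1·18}·(+1)^1·(+1)^2 = +1.
v=29: a=29^5·(≡25), b=29^2·(≡24) mod 29; (25|29)=+1, (24|29)=+1; (−1)^{5·2·14}·(+1)^2·(+1)^5 = +1.
v=11: a=11^2·(≡4), b=11^1·(≡3) mod 11; (4|11)=+1, (3|11)=+1; (−1)^{2·1·5}·(+1)^1·(+1)^2 = +1.
v=13: a=13^4·(≡4), b=13^2·(≡9) mod 13; (4|13)=+1, (9|13)=+1; (−1)^{4·2·6}·(+1)^2·(+1)^4 = +1.
v=7: a=7^-2·(≡3), b=7^0·(≡3) mod 7; (3|7)=-1, (3|7)=-1; (−1)^{-2·0·3}·(-1)^0·(-1)^-2 = +1.
v=5: a=5^2·(≡2), b=5^0·(≡3) mod 5; (2|5)=-1, (3|5)=-1; (−1)^{2·0·2}·(-1)^0·(-1)^2 = +1.
v=∞: -667 < 0 and 767602 > 0  ⇒  (a,b)_∞ = +1.
v=41: a=41^2·(≡7), b=41^1·(≡30) mod 41; (7|41)=-1, (30|41)=-1; (−1)^{2·1·20}·(-1)^1·(-1)^2 = -1.
|Ram(-667, 767602)| = 2, even; anisotropic at {2, 41}.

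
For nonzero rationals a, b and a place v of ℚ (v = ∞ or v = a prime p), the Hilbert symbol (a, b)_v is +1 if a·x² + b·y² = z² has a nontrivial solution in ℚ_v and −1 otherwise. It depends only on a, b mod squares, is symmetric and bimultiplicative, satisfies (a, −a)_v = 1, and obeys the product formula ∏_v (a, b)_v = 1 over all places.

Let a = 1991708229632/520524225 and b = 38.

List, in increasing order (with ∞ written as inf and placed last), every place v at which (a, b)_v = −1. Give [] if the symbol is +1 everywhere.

Mod squares: a ≡ 23, b ≡ 38. Check v ∈ {∞, 2, 3, 5, 11, 13, 19, 23}.
v=13: a=13^-4·(≡9), b=13^0·(≡12) mod 13; (9|13)=+1, (12|13)=+1; (−1)^{-4·0·6}·(+1)^0·(+1)^-4 = +1.
v=11: a=11^4·(≡1), b=11^0·(≡5) mod 11; (1|11)=+1, (5|11)=+1; (−1)^{4·0·5}·(+1)^0·(+1)^4 = +1.
v=2: v_2(a)=14, v_2(b)=1; units ≡ 7, 3 (mod 8); ε·ε+αω+βω = 1·1+14·1+1·0 ≡ 1  ⇒  (a,b)_2 = -1.
v=19: a=19^2·(≡7), b=19^1·(≡2) mod 19; (7|19)=+1, (2|19)=-1; (−1)^{2·1·9}·(+1)^1·(-1)^2 = +1.
v=3: a=3^-6·(≡2), b=3^0·(≡2) mod 3; (2|3)=-1, (2|3)=-1; (−1)^{-6·0·1}·(-1)^0·(-1)^-6 = +1.
v=∞: 23 > 0 and 38 > 0  ⇒  (a,b)_∞ = +1.
v=5: a=5^-2·(≡3), b=5^0·(≡3) mod 5; (3|5)=-1, (3|5)=-1; (−1)^{-2·0·2}·(-1)^0·(-1)^-2 = +1.
v=23: a=23^1·(≡8), b=23^0·(≡15) mod 23; (8|23)=+1, (15|23)=-1; (−1)^{1·0·11}·(+1)^0·(-1)^1 = -1.
(23, 38 / ℚ) ramifies at {2, 23}: a division algebra.

[2, 23]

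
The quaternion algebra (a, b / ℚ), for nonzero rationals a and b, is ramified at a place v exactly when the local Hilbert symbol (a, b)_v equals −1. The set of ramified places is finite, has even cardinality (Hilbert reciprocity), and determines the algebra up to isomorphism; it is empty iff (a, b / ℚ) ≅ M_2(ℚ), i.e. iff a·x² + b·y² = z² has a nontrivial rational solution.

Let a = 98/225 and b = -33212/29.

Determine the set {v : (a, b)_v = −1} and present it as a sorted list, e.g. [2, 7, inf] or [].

(a, b) ≡ (2, -667) mod (ℚ^×)²; places V = {2, 3, 5, 7, 19, 23, 29, ∞}.
(a,b)_23: α=0, u≡8; β=1, v≡20 (mod 23); (8|23)=+1, (20|23)=-1; sign (−1)^0·+1^1·-1^0 = +1.
(a,b)_29: α=0, u≡15; β=-1, v≡22 (mod 29); (15|29)=-1, (22|29)=+1; sign (−1)^0·-1^-1·+1^0 = -1.
(a,b)_3: α=-2, u≡2; β=0, v≡2 (mod 3); (2|3)=-1, (2|3)=-1; sign (−1)^0·-1^0·-1^-2 = +1.
(a,b)_∞: sgn(2)=+, sgn(-667)=−, so +1.
(a,b)_2: α=1, β=2; u≡1, v≡5 (mod 8); ε(u)ε(v)=0·0, αω(v)=1·1, βω(u)=2·0; sum ≡ 1  ⇒  -1.
(a,b)_7: α=2, u≡2; β=0, v≡3 (mod 7); (2|7)=+1, (3|7)=-1; sign (−1)^0·+1^0·-1^2 = +1.
(a,b)_19: α=0, u≡18; β=2, v≡6 (mod 19); (18|19)=-1, (6|19)=+1; sign (−1)^0·-1^2·+1^0 = +1.
(a,b)_5: α=-2, u≡2; β=0, v≡2 (mod 5); (2|5)=-1, (2|5)=-1; sign (−1)^0·-1^0·-1^-2 = +1.
|Ram(2, -667)| = 2, even; anisotropic at {2, 29}.

[2, 29]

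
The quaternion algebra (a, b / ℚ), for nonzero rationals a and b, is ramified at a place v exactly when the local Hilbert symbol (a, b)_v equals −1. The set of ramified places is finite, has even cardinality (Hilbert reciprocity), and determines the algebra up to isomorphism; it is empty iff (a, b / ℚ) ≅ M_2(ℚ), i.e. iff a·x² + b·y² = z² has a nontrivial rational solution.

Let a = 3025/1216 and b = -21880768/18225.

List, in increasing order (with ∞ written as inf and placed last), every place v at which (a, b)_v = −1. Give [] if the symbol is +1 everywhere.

Mod squares: a ≡ 19, b ≡ -7. Check v ∈ {∞, 2, 3, 5, 7, 11, 13, 17, 19}.
v=5: a=5^2·(≡1), b=5^-2·(≡3) mod 5; (1|5)=+1, (3|5)=-1; (−1)^{2·-2·2}·(+1)^-2·(-1)^2 = +1.
v=∞: 19 > 0 and -7 < 0  ⇒  (a,b)_∞ = +1.
v=19: a=19^-1·(≡6), b=19^0·(≡3) mod 19; (6|19)=+1, (3|19)=-1; (−1)^{-1·0·9}·(+1)^0·(-1)^-1 = -1.
v=17: a=17^0·(≡15), b=17^2·(≡6) mod 17; (15|17)=+1, (6|17)=-1; (−1)^{0·2·8}·(+1)^2·(-1)^0 = +1.
v=3: a=3^0·(≡1), b=3^-6·(≡2) mod 3; (1|3)=+1, (2|3)=-1; (−1)^{0·-6·1}·(+1)^-6·(-1)^0 = +1.
v=2: v_2(a)=-6, v_2(b)=6; units ≡ 3, 1 (mod 8); ε·ε+αω+βω = 1·0+-6·0+6·1 ≡ 0  ⇒  (a,b)_2 = +1.
v=11: a=11^2·(≡6), b=11^0·(≡4) mod 11; (6|11)=-1, (4|11)=+1; (−1)^{2·0·5}·(-1)^0·(+1)^2 = +1.
v=13: a=13^0·(≡5), b=13^2·(≡5) mod 13; (5|13)=-1, (5|13)=-1; (−1)^{0·2·6}·(-1)^2·(-1)^0 = +1.
v=7: a=7^0·(≡3), b=7^1·(≡3) mod 7; (3|7)=-1, (3|7)=-1; (−1)^{0·1·3}·(-1)^1·(-1)^0 = -1.
|Ram(19, -7)| = 2, even; anisotropic at {7, 19}.

[7, 19]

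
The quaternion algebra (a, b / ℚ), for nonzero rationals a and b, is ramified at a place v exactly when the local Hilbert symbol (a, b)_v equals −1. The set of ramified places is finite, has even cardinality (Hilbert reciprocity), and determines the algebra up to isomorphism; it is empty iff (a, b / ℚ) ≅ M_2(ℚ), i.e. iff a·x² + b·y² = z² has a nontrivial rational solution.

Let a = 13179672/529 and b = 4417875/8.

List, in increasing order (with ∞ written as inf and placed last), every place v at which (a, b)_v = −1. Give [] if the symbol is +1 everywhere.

(a, b) ≡ (22, 39270) mod (ℚ^×)²; places V = {2, 3, 5, 7, 11, 17, 23, 43, ∞}.
(a,b)_∞: sgn(22)=+, sgn(39270)=+, so +1.
(a,b)_7: α=0, u≡4; β=1, v≡5 (mod 7); (4|7)=+1, (5|7)=-1; sign (−1)^0·+1^1·-1^0 = +1.
(a,b)_11: α=1, u≡10; β=1, v≡6 (mod 11); (10|11)=-1, (6|11)=-1; sign (−1)^1·-1^1·-1^1 = -1.
(a,b)_3: α=4, u≡1; β=3, v≡1 (mod 3); (1|3)=+1, (1|3)=+1; sign (−1)^0·+1^3·+1^4 = +1.
(a,b)_5: α=0, u≡3; β=3, v≡1 (mod 5); (3|5)=-1, (1|5)=+1; sign (−1)^0·-1^3·+1^0 = -1.
(a,b)_23: α=-2, u≡5; β=0, v≡13 (mod 23); (5|23)=-1, (13|23)=+1; sign (−1)^0·-1^0·+1^-2 = +1.
(a,b)_17: α=0, u≡7; β=1, v≡8 (mod 17); (7|17)=-1, (8|17)=+1; sign (−1)^0·-1^1·+1^0 = -1.
(a,b)_2: α=3, β=-3; u≡3, v≡3 (mod 8); ε(u)ε(v)=1·1, αω(v)=3·1, βω(u)=-3·1; sum ≡ 1  ⇒  -1.
(a,b)_43: α=2, u≡29; β=0, v≡23 (mod 43); (29|43)=-1, (23|43)=+1; sign (−1)^0·-1^0·+1^2 = +1.
Ram(22, 39270) = {2, 5, 11, 17}; no ℚ_2-point on the conic.

[2, 5, 11, 17]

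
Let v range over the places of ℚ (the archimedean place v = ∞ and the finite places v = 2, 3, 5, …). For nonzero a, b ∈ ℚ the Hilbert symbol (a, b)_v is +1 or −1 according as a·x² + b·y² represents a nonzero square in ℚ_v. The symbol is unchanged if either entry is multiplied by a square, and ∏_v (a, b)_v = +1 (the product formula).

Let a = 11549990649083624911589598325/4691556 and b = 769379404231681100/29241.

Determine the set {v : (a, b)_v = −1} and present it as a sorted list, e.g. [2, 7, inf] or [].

Mod squares: a ≡ 372853, b ≡ 11. Check v ∈ {∞, 2, 3, 5, 11, 13, 17, 19, 23, 29, 43}.
v=3: a=3^-2·(≡1), b=3^-4·(≡2) mod 3; (1|3)=+1, (2|3)=-1; (−1)^{-2·-4·1}·(+1)^-4·(-1)^-2 = +1.
v=5: a=5^2·(≡3), b=5^2·(≡4) mod 5; (3|5)=-1, (4|5)=+1; (−1)^{2·2·2}·(-1)^2·(+1)^2 = +1.
v=17: a=17^2·(≡15), b=17^2·(≡10) mod 17; (15|17)=+1, (10|17)=-1; (−1)^{2·2·8}·(+1)^2·(-1)^2 = +1.
v=13: a=13^3·(≡12), b=13^2·(≡5) mod 13; (12|13)=+1, (5|13)=-1; (−1)^{3·2·6}·(+1)^2·(-1)^3 = -1.
v=29: a=29^1·(≡17), b=29^0·(≡11) mod 29; (17|29)=-1, (11|29)=-1; (−1)^{1·0·14}·(-1)^0·(-1)^1 = -1.
v=23: a=23^3·(≡7), b=23^2·(≡11) mod 23; (7|23)=-1, (11|23)=-1; (−1)^{3·2·11}·(-1)^2·(-1)^3 = -1.
v=43: a=43^3·(≡26), b=43^2·(≡41) mod 43; (26|43)=-1, (41|43)=+1; (−1)^{3·2·21}·(-1)^2·(+1)^3 = +1.
v=11: a=11^10·(≡2), b=11^5·(≡4) mod 11; (2|11)=-1, (4|11)=+1; (−1)^{10·5·5}·(-1)^5·(+1)^10 = -1.
v=2: v_2(a)=-2, v_2(b)=2; units ≡ 5, 3 (mod 8); ε·ε+αω+βω = 0·1+-2·1+2·1 ≡ 0  ⇒  (a,b)_2 = +1.
v=∞: 372853 > 0 and 11 > 0  ⇒  (a,b)_∞ = +1.
v=19: a=19^-4·(≡6), b=19^-2·(≡1) mod 19; (6|19)=+1, (1|19)=+1; (−1)^{-4·-2·9}·(+1)^-2·(+1)^-4 = +1.
|Ram(372853, 11)| = 4, even; anisotropic at {11, 13, 23, 29}.

[11, 13, 23, 29]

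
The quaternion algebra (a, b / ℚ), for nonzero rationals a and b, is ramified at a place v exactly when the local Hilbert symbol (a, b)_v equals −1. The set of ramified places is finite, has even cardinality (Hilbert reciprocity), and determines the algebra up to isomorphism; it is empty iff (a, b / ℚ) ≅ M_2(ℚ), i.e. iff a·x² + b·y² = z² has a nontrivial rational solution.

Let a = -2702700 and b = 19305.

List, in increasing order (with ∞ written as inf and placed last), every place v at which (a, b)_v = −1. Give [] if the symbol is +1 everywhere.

[3, 5, 7, 11]

(a, b) ≡ (-3003, 2145) mod (ℚ^×)²; places V = {2, 3, 5, 7, 11, 13, ∞}.
(a,b)_13: α=1, u≡9; β=1, v≡3 (mod 13); (9|13)=+1, (3|13)=+1; sign (−1)^0·+1^1·+1^1 = +1.
(a,b)_∞: sgn(-3003)=−, sgn(2145)=+, so +1.
(a,b)_2: α=2, β=0; u≡5, v≡1 (mod 8); ε(u)ε(v)=0·0, αω(v)=2·0, βω(u)=0·1; sum ≡ 0  ⇒  +1.
(a,b)_11: α=1, u≡7; β=1, v≡6 (mod 11); (7|11)=-1, (6|11)=-1; sign (−1)^1·-1^1·-1^1 = -1.
(a,b)_7: α=1, u≡6; β=0, v≡6 (mod 7); (6|7)=-1, (6|7)=-1; sign (−1)^0·-1^0·-1^1 = -1.
(a,b)_5: α=2, u≡2; β=1, v≡1 (mod 5); (2|5)=-1, (1|5)=+1; sign (−1)^0·-1^1·+1^2 = -1.
(a,b)_3: α=3, u≡1; β=3, v≡1 (mod 3); (1|3)=+1, (1|3)=+1; sign (−1)^1·+1^3·+1^3 = -1.
Ram(-3003, 2145) = {3, 5, 7, 11}; no ℚ_3-point on the conic.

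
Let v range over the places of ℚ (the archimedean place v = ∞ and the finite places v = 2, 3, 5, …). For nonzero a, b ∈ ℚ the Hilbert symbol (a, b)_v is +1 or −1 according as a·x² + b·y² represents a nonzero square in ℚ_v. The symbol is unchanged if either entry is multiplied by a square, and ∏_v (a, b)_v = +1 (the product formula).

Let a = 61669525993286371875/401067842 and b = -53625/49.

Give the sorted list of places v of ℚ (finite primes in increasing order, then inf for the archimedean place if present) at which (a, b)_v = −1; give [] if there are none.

[2, 3, 5, 19]

(a, b) ≡ (81510, -2145) mod (ℚ^×)²; places V = {2, 3, 5, 7, 11, 13, 17, 19, 31, ∞}.
(a,b)_2: α=-1, β=0; u≡3, v≡7 (mod 8); ε(u)ε(v)=1·1, αω(v)=-1·0, βω(u)=0·1; sum ≡ 1  ⇒  -1.
(a,b)_17: α=-4, u≡6; β=0, v≡12 (mod 17); (6|17)=-1, (12|17)=-1; sign (−1)^0·-1^0·-1^-4 = +1.
(a,b)_13: α=5, u≡3; β=1, v≡10 (mod 13); (3|13)=+1, (10|13)=+1; sign (−1)^0·+1^1·+1^5 = +1.
(a,b)_31: α=2, u≡13; β=0, v≡2 (mod 31); (13|31)=-1, (2|31)=+1; sign (−1)^0·-1^0·+1^2 = +1.
(a,b)_19: α=1, u≡10; β=0, v≡8 (mod 19); (10|19)=-1, (8|19)=-1; sign (−1)^0·-1^0·-1^1 = -1.
(a,b)_5: α=5, u≡2; β=3, v≡4 (mod 5); (2|5)=-1, (4|5)=+1; sign (−1)^0·-1^3·+1^5 = -1.
(a,b)_3: α=7, u≡2; β=1, v≡2 (mod 3); (2|3)=-1, (2|3)=-1; sign (−1)^1·-1^1·-1^7 = -1.
(a,b)_11: α=3, u≡2; β=1, v≡4 (mod 11); (2|11)=-1, (4|11)=+1; sign (−1)^1·-1^1·+1^3 = +1.
(a,b)_∞: sgn(81510)=+, sgn(-2145)=−, so +1.
(a,b)_7: α=-4, u≡1; β=-2, v≡2 (mod 7); (1|7)=+1, (2|7)=+1; sign (−1)^0·+1^-2·+1^-4 = +1.
Ram(81510, -2145) = {2, 3, 5, 19}; no ℚ_2-point on the conic.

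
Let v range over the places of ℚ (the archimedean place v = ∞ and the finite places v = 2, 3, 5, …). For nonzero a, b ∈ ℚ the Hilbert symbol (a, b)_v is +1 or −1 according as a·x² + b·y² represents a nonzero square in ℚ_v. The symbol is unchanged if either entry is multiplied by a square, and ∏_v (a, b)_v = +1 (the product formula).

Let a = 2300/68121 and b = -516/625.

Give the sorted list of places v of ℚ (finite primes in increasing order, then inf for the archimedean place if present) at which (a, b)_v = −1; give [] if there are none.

[2, 3]

Mod squares: a ≡ 23, b ≡ -129. Check v ∈ {∞, 2, 3, 5, 23, 29, 43}.
v=2: v_2(a)=2, v_2(b)=2; units ≡ 7, 7 (mod 8); ε·ε+αω+βω = 1·1+2·0+2·0 ≡ 1  ⇒  (a,b)_2 = -1.
v=23: a=23^1·(≡3), b=23^0·(≡9) mod 23; (3|23)=+1, (9|23)=+1; (−1)^{1·0·11}·(+1)^0·(+1)^1 = +1.
v=43: a=43^0·(≡31), b=43^1·(≡35) mod 43; (31|43)=+1, (35|43)=+1; (−1)^{0·1·21}·(+1)^1·(+1)^0 = +1.
v=29: a=29^-2·(≡13), b=29^0·(≡4) mod 29; (13|29)=+1, (4|29)=+1; (−1)^{-2·0·14}·(+1)^0·(+1)^-2 = +1.
v=∞: 23 > 0 and -129 < 0  ⇒  (a,b)_∞ = +1.
v=5: a=5^2·(≡2), b=5^-4·(≡4) mod 5; (2|5)=-1, (4|5)=+1; (−1)^{2·-4·2}·(-1)^-4·(+1)^2 = +1.
v=3: a=3^-4·(≡2), b=3^1·(≡2) mod 3; (2|3)=-1, (2|3)=-1; (−1)^{-4·1·1}·(-1)^1·(-1)^-4 = -1.
Ram(23, -129) = {2, 3}; no ℚ_2-point on the conic.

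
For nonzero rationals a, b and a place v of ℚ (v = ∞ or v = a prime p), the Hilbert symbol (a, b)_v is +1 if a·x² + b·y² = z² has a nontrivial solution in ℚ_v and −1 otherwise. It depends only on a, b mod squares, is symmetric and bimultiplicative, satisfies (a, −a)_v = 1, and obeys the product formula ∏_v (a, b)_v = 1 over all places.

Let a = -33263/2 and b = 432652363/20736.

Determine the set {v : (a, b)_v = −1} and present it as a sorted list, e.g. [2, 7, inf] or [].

(a, b) ≡ (-66526, 4147) mod (ℚ^×)²; places V = {2, 3, 11, 13, 17, 19, 29, 31, 37, ∞}.
(a,b)_29: α=1, u≡21; β=1, v≡26 (mod 29); (21|29)=-1, (26|29)=-1; sign (−1)^0·-1^1·-1^1 = +1.
(a,b)_∞: sgn(-66526)=−, sgn(4147)=+, so +1.
(a,b)_2: α=-1, β=-8; u≡1, v≡3 (mod 8); ε(u)ε(v)=0·1, αω(v)=-1·1, βω(u)=-8·0; sum ≡ 1  ⇒  -1.
(a,b)_11: α=0, u≡6; β=1, v≡4 (mod 11); (6|11)=-1, (4|11)=+1; sign (−1)^0·-1^1·+1^0 = -1.
(a,b)_13: α=0, u≡2; β=1, v≡2 (mod 13); (2|13)=-1, (2|13)=-1; sign (−1)^0·-1^1·-1^0 = -1.
(a,b)_31: α=1, u≡6; β=0, v≡12 (mod 31); (6|31)=-1, (12|31)=-1; sign (−1)^0·-1^0·-1^1 = -1.
(a,b)_19: α=0, u≡3; β=2, v≡11 (mod 19); (3|19)=-1, (11|19)=+1; sign (−1)^0·-1^2·+1^0 = +1.
(a,b)_37: α=1, u≡13; β=0, v≡28 (mod 37); (13|37)=-1, (28|37)=+1; sign (−1)^0·-1^0·+1^1 = +1.
(a,b)_17: α=0, u≡3; β=2, v≡1 (mod 17); (3|17)=-1, (1|17)=+1; sign (−1)^0·-1^2·+1^0 = +1.
(a,b)_3: α=0, u≡2; β=-4, v≡1 (mod 3); (2|3)=-1, (1|3)=+1; sign (−1)^0·-1^-4·+1^0 = +1.
(-66526, 4147 / ℚ) ramifies at {2, 11, 13, 31}: a division algebra.

[2, 11, 13, 31]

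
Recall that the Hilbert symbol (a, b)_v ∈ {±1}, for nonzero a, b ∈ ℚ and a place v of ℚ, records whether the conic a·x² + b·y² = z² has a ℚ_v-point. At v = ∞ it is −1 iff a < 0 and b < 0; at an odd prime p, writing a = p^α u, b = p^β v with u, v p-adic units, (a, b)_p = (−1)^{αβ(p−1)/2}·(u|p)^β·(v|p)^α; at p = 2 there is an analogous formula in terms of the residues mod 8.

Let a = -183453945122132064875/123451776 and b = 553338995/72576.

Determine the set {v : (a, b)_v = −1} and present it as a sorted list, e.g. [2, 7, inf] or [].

[2, 7, 11, 29]

(a, b) ≡ (-9570, 22330) mod (ℚ^×)²; places V = {2, 3, 5, 7, 11, 19, 29, 31, ∞}.
(a,b)_5: α=3, u≡1; β=1, v≡4 (mod 5); (1|5)=+1, (4|5)=+1; sign (−1)^0·+1^1·+1^3 = +1.
(a,b)_11: α=3, u≡10; β=1, v≡8 (mod 11); (10|11)=-1, (8|11)=-1; sign (−1)^1·-1^1·-1^3 = -1.
(a,b)_31: α=2, u≡14; β=2, v≡25 (mod 31); (14|31)=+1, (25|31)=+1; sign (−1)^0·+1^2·+1^2 = +1.
(a,b)_∞: sgn(-9570)=−, sgn(22330)=+, so +1.
(a,b)_7: α=-2, u≡6; β=-1, v≡6 (mod 7); (6|7)=-1, (6|7)=-1; sign (−1)^0·-1^-1·-1^-2 = -1.
(a,b)_29: α=3, u≡10; β=1, v≡1 (mod 29); (10|29)=-1, (1|29)=+1; sign (−1)^0·-1^1·+1^3 = -1.
(a,b)_19: α=6, u≡4; β=2, v≡17 (mod 19); (4|19)=+1, (17|19)=+1; sign (−1)^0·+1^2·+1^6 = +1.
(a,b)_2: α=-7, β=-7; u≡7, v≡5 (mod 8); ε(u)ε(v)=1·0, αω(v)=-7·1, βω(u)=-7·0; sum ≡ 1  ⇒  -1.
(a,b)_3: α=-9, u≡2; β=-4, v≡1 (mod 3); (2|3)=-1, (1|3)=+1; sign (−1)^0·-1^-4·+1^-9 = +1.
Ram(-9570, 22330) = {2, 7, 11, 29}; no ℚ_2-point on the conic.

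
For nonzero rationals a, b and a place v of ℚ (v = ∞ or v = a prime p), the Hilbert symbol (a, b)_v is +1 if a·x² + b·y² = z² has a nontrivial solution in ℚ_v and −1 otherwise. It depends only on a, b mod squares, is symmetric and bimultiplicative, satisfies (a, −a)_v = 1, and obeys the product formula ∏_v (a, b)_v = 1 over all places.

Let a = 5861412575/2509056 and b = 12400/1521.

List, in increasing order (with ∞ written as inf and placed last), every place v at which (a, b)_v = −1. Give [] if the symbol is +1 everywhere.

[2, 17]

(a, b) ≡ (527, 31) mod (ℚ^×)²; places V = {2, 3, 5, 11, 13, 17, 23, 29, 31, ∞}.
(a,b)_23: α=2, u≡7; β=0, v≡1 (mod 23); (7|23)=-1, (1|23)=+1; sign (−1)^0·-1^0·+1^2 = +1.
(a,b)_3: α=-4, u≡2; β=-2, v≡1 (mod 3); (2|3)=-1, (1|3)=+1; sign (−1)^0·-1^-2·+1^-4 = +1.
(a,b)_11: α=-2, u≡7; β=0, v≡1 (mod 11); (7|11)=-1, (1|11)=+1; sign (−1)^0·-1^0·+1^-2 = +1.
(a,b)_∞: sgn(527)=+, sgn(31)=+, so +1.
(a,b)_31: α=1, u≡23; β=1, v≡14 (mod 31); (23|31)=-1, (14|31)=+1; sign (−1)^1·-1^1·+1^1 = +1.
(a,b)_13: α=0, u≡11; β=-2, v≡7 (mod 13); (11|13)=-1, (7|13)=-1; sign (−1)^0·-1^-2·-1^0 = +1.
(a,b)_2: α=-8, β=4; u≡7, v≡7 (mod 8); ε(u)ε(v)=1·1, αω(v)=-8·0, βω(u)=4·0; sum ≡ 1  ⇒  -1.
(a,b)_5: α=2, u≡3; β=2, v≡1 (mod 5); (3|5)=-1, (1|5)=+1; sign (−1)^0·-1^2·+1^2 = +1.
(a,b)_17: α=1, u≡14; β=0, v≡3 (mod 17); (14|17)=-1, (3|17)=-1; sign (−1)^0·-1^0·-1^1 = -1.
(a,b)_29: α=2, u≡1; β=0, v≡8 (mod 29); (1|29)=+1, (8|29)=-1; sign (−1)^0·+1^0·-1^2 = +1.
(527, 31 / ℚ) ramifies at {2, 17}: a division algebra.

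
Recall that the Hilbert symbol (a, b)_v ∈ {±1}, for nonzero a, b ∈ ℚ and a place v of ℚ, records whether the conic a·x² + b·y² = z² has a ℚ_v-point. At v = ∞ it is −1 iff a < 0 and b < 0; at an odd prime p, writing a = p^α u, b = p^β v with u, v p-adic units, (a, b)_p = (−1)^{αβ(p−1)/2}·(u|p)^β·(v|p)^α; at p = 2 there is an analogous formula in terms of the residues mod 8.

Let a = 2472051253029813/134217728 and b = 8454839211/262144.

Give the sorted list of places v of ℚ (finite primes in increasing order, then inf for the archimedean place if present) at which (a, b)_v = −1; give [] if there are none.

Mod squares: a ≡ 714, b ≡ 91. Check v ∈ {∞, 2, 3, 7, 13, 17}.
v=3: a=3^11·(≡1), b=3^8·(≡1) mod 3; (1|3)=+1, (1|3)=+1; (−1)^{11·8·1}·(+1)^8·(+1)^11 = +1.
v=7: a=7^5·(≡2), b=7^3·(≡3) mod 7; (2|7)=+1, (3|7)=-1; (−1)^{5·3·3}·(+1)^3·(-1)^5 = +1.
v=17: a=17^3·(≡1), b=17^2·(≡3) mod 17; (1|17)=+1, (3|17)=-1; (−1)^{3·2·8}·(+1)^2·(-1)^3 = -1.
v=2: v_2(a)=-27, v_2(b)=-18; units ≡ 5, 3 (mod 8); ε·ε+αω+βω = 0·1+-27·1+-18·1 ≡ 1  ⇒  (a,b)_2 = -1.
v=∞: 714 > 0 and 91 > 0  ⇒  (a,b)_∞ = +1.
v=13: a=13^2·(≡12), b=13^1·(≡8) mod 13; (12|13)=+1, (8|13)=-1; (−1)^{2·1·6}·(+1)^1·(-1)^2 = +1.
(714, 91 / ℚ) ramifies at {2, 17}: a division algebra.

[2, 17]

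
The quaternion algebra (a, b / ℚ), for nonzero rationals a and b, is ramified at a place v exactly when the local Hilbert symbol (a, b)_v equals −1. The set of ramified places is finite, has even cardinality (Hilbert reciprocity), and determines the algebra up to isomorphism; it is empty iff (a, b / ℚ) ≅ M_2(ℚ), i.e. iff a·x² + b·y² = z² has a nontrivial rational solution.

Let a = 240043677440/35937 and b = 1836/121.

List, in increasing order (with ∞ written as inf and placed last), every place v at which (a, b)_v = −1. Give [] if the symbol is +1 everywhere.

Mod squares: a ≡ 2185095, b ≡ 51. Check v ∈ {∞, 2, 3, 5, 7, 11, 17, 19, 41}.
v=5: a=5^1·(≡4), b=5^0·(≡1) mod 5; (4|5)=+1, (1|5)=+1; (−1)^{1·0·2}·(+1)^0·(+1)^1 = +1.
v=11: a=11^-3·(≡10), b=11^-2·(≡10) mod 11; (10|11)=-1, (10|11)=-1; (−1)^{-3·-2·5}·(-1)^-2·(-1)^-3 = -1.
v=17: a=17^3·(≡4), b=17^1·(≡3) mod 17; (4|17)=+1, (3|17)=-1; (−1)^{3·1·8}·(+1)^1·(-1)^3 = -1.
v=19: a=19^1·(≡16), b=19^0·(≡18) mod 19; (16|19)=+1, (18|19)=-1; (−1)^{1·0·9}·(+1)^0·(-1)^1 = -1.
v=∞: 2185095 > 0 and 51 > 0  ⇒  (a,b)_∞ = +1.
v=3: a=3^-3·(≡1), b=3^3·(≡2) mod 3; (1|3)=+1, (2|3)=-1; (−1)^{-3·3·1}·(+1)^3·(-1)^-3 = +1.
v=7: a=7^2·(≡5), b=7^0·(≡1) mod 7; (5|7)=-1, (1|7)=+1; (−1)^{2·0·3}·(-1)^0·(+1)^2 = +1.
v=2: v_2(a)=8, v_2(b)=2; units ≡ 7, 3 (mod 8); ε·ε+αω+βω = 1·1+8·1+2·0 ≡ 1  ⇒  (a,b)_2 = -1.
v=41: a=41^1·(≡36), b=41^0·(≡25) mod 41; (36|41)=+1, (25|41)=+1; (−1)^{1·0·20}·(+1)^0·(+1)^1 = +1.
|Ram(2185095, 51)| = 4, even; anisotropic at {2, 11, 17, 19}.

[2, 11, 17, 19]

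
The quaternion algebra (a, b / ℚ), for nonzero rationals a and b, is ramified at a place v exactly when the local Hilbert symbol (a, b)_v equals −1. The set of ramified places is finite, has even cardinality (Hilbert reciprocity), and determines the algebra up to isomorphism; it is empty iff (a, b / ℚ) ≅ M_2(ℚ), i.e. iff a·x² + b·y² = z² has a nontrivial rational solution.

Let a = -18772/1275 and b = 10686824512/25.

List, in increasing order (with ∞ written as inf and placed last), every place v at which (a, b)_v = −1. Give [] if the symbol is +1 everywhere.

(a, b) ≡ (-663, 2737) mod (ℚ^×)²; places V = {2, 3, 5, 7, 13, 17, 19, 23, ∞}.
(a,b)_3: α=-1, u≡1; β=0, v≡1 (mod 3); (1|3)=+1, (1|3)=+1; sign (−1)^0·+1^0·+1^-1 = +1.
(a,b)_17: α=-1, u≡14; β=1, v≡16 (mod 17); (14|17)=-1, (16|17)=+1; sign (−1)^0·-1^1·+1^-1 = -1.
(a,b)_7: α=0, u≡2; β=1, v≡6 (mod 7); (2|7)=+1, (6|7)=-1; sign (−1)^0·+1^1·-1^0 = +1.
(a,b)_19: α=2, u≡12; β=2, v≡4 (mod 19); (12|19)=-1, (4|19)=+1; sign (−1)^0·-1^2·+1^2 = +1.
(a,b)_23: α=0, u≡18; β=1, v≡8 (mod 23); (18|23)=+1, (8|23)=+1; sign (−1)^0·+1^1·+1^0 = +1.
(a,b)_13: α=1, u≡12; β=2, v≡5 (mod 13); (12|13)=+1, (5|13)=-1; sign (−1)^0·+1^2·-1^1 = -1.
(a,b)_∞: sgn(-663)=−, sgn(2737)=+, so +1.
(a,b)_2: α=2, β=6; u≡1, v≡1 (mod 8); ε(u)ε(v)=0·0, αω(v)=2·0, βω(u)=6·0; sum ≡ 0  ⇒  +1.
(a,b)_5: α=-2, u≡3; β=-2, v≡2 (mod 5); (3|5)=-1, (2|5)=-1; sign (−1)^0·-1^-2·-1^-2 = +1.
(-663, 2737 / ℚ) ramifies at {13, 17}: a division algebra.

[13, 17]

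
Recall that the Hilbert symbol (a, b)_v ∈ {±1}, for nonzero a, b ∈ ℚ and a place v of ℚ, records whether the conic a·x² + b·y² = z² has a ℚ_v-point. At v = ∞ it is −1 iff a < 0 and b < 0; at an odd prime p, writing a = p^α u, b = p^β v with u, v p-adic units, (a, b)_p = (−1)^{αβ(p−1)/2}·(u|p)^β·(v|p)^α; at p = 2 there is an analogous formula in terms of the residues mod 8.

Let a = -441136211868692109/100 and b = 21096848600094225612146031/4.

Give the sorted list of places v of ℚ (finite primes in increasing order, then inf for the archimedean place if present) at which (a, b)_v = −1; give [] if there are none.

[2, 7, 17, 29]

(a, b) ≡ (-29, 24871) mod (ℚ^×)²; places V = {2, 3, 5, 7, 11, 17, 19, 29, ∞}.
(a,b)_19: α=4, u≡9; β=7, v≡1 (mod 19); (9|19)=+1, (1|19)=+1; sign (−1)^0·+1^7·+1^4 = +1.
(a,b)_17: α=2, u≡14; β=3, v≡1 (mod 17); (14|17)=-1, (1|17)=+1; sign (−1)^0·-1^3·+1^2 = -1.
(a,b)_3: α=4, u≡1; β=6, v≡1 (mod 3); (1|3)=+1, (1|3)=+1; sign (−1)^0·+1^6·+1^4 = +1.
(a,b)_29: α=3, u≡1; β=4, v≡21 (mod 29); (1|29)=+1, (21|29)=-1; sign (−1)^0·+1^4·-1^3 = -1.
(a,b)_2: α=-2, β=-2; u≡3, v≡7 (mod 8); ε(u)ε(v)=1·1, αω(v)=-2·0, βω(u)=-2·1; sum ≡ 1  ⇒  -1.
(a,b)_11: α=2, u≡4; β=3, v≡6 (mod 11); (4|11)=+1, (6|11)=-1; sign (−1)^0·+1^3·-1^2 = +1.
(a,b)_∞: sgn(-29)=−, sgn(24871)=+, so +1.
(a,b)_5: α=-2, u≡4; β=0, v≡4 (mod 5); (4|5)=+1, (4|5)=+1; sign (−1)^0·+1^0·+1^-2 = +1.
(a,b)_7: α=2, u≡5; β=1, v≡4 (mod 7); (5|7)=-1, (4|7)=+1; sign (−1)^0·-1^1·+1^2 = -1.
Ram(-29, 24871) = {2, 7, 17, 29}; no ℚ_2-point on the conic.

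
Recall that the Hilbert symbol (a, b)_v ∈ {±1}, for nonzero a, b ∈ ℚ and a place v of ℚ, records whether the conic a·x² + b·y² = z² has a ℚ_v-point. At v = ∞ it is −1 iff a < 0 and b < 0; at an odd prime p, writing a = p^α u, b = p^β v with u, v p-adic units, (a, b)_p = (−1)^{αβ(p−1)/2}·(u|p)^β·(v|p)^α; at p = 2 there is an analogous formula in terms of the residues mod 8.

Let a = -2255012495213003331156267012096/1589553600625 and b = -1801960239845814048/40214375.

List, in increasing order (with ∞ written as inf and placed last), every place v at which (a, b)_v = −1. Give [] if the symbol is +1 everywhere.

Mod squares: a ≡ -5289, b ≡ -3854. Check v ∈ {∞, 2, 3, 5, 7, 11, 13, 29, 37, 41, 43, 47}.
v=13: a=13^4·(≡7), b=13^2·(≡11) mod 13; (7|13)=-1, (11|13)=-1; (−1)^{4·2·6}·(-1)^2·(-1)^4 = +1.
v=29: a=29^-2·(≡18), b=29^0·(≡17) mod 29; (18|29)=-1, (17|29)=-1; (−1)^{-2·0·14}·(-1)^0·(-1)^-2 = +1.
v=41: a=41^5·(≡34), b=41^3·(≡30) mod 41; (34|41)=-1, (30|41)=-1; (−1)^{5·3·20}·(-1)^3·(-1)^5 = +1.
v=7: a=7^8·(≡5), b=7^4·(≡6) mod 7; (5|7)=-1, (6|7)=-1; (−1)^{8·4·3}·(-1)^4·(-1)^8 = +1.
v=2: v_2(a)=12, v_2(b)=5; units ≡ 7, 1 (mod 8); ε·ε+αω+βω = 1·0+12·0+5·0 ≡ 0  ⇒  (a,b)_2 = +1.
v=11: a=11^2·(≡10), b=11^2·(≡7) mod 11; (10|11)=-1, (7|11)=-1; (−1)^{2·2·5}·(-1)^2·(-1)^2 = +1.
v=3: a=3^1·(≡1), b=3^2·(≡1) mod 3; (1|3)=+1, (1|3)=+1; (−1)^{1·2·1}·(+1)^2·(+1)^1 = +1.
v=43: a=43^3·(≡21), b=43^2·(≡14) mod 43; (21|43)=+1, (14|43)=+1; (−1)^{3·2·21}·(+1)^2·(+1)^3 = +1.
v=∞: -5289 < 0 and -3854 < 0  ⇒  (a,b)_∞ = -1.
v=5: a=5^-4·(≡4), b=5^-4·(≡4) mod 5; (4|5)=+1, (4|5)=+1; (−1)^{-4·-4·2}·(+1)^-4·(+1)^-4 = +1.
v=47: a=47^-2·(≡46), b=47^-1·(≡42) mod 47; (46|47)=-1, (42|47)=+1; (−1)^{-2·-1·23}·(-1)^-1·(+1)^-2 = -1.
v=37: a=37^-2·(≡2), b=37^-2·(≡15) mod 37; (2|37)=-1, (15|37)=-1; (−1)^{-2·-2·18}·(-1)^-2·(-1)^-2 = +1.
(-5289, -3854 / ℚ) ramifies at {47, ∞}: a division algebra.

[47, inf]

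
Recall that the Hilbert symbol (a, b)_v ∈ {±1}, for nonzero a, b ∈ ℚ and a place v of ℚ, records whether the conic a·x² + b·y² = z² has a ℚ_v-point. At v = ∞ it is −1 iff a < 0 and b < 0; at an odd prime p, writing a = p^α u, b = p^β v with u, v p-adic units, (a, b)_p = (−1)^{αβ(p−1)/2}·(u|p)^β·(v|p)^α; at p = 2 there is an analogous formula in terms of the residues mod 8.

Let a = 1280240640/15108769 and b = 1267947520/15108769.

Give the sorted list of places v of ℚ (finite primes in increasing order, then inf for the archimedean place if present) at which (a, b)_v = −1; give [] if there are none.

Mod squares: a ≡ 35, b ≡ 70. Check v ∈ {∞, 2, 3, 5, 7, 13, 19, 23}.
v=∞: 35 > 0 and 70 > 0  ⇒  (a,b)_∞ = +1.
v=5: a=5^1·(≡2), b=5^1·(≡1) mod 5; (2|5)=-1, (1|5)=+1; (−1)^{1·1·2}·(-1)^1·(+1)^1 = -1.
v=13: a=13^-4·(≡9), b=13^-4·(≡11) mod 13; (9|13)=+1, (11|13)=-1; (−1)^{-4·-4·6}·(+1)^-4·(-1)^-4 = +1.
v=19: a=19^0·(≡9), b=19^2·(≡8) mod 19; (9|19)=+1, (8|19)=-1; (−1)^{0·2·9}·(+1)^2·(-1)^0 = +1.
v=7: a=7^3·(≡6), b=7^3·(≡6) mod 7; (6|7)=-1, (6|7)=-1; (−1)^{3·3·3}·(-1)^3·(-1)^3 = -1.
v=23: a=23^-2·(≡16), b=23^-2·(≡9) mod 23; (16|23)=+1, (9|23)=+1; (−1)^{-2·-2·11}·(+1)^-2·(+1)^-2 = +1.
v=3: a=3^6·(≡2), b=3^0·(≡1) mod 3; (2|3)=-1, (1|3)=+1; (−1)^{6·0·1}·(-1)^0·(+1)^6 = +1.
v=2: v_2(a)=10, v_2(b)=11; units ≡ 3, 3 (mod 8); ε·ε+αω+βω = 1·1+10·1+11·1 ≡ 0  ⇒  (a,b)_2 = +1.
|Ram(35, 70)| = 2, even; anisotropic at {5, 7}.

[5, 7]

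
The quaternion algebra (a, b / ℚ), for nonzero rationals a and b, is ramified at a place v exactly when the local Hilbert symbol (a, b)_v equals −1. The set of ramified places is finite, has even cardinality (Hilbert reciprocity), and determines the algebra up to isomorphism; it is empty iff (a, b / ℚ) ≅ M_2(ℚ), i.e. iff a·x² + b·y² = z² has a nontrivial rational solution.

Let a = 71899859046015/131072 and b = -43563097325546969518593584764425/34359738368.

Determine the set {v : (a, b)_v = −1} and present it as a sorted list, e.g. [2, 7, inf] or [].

[2, 11, 17, 19]

(a, b) ≡ (3233230, -34034) mod (ℚ^×)²; places V = {2, 3, 5, 7, 11, 13, 17, 19, ∞}.
(a,b)_11: α=1, u≡8; β=3, v≡10 (mod 11); (8|11)=-1, (10|11)=-1; sign (−1)^1·-1^3·-1^1 = -1.
(a,b)_∞: sgn(3233230)=+, sgn(-34034)=−, so +1.
(a,b)_3: α=6, u≡1; β=6, v≡1 (mod 3); (1|3)=+1, (1|3)=+1; sign (−1)^0·+1^6·+1^6 = +1.
(a,b)_17: α=1, u≡5; β=3, v≡1 (mod 17); (5|17)=-1, (1|17)=+1; sign (−1)^0·-1^3·+1^1 = -1.
(a,b)_5: α=1, u≡4; β=2, v≡1 (mod 5); (4|5)=+1, (1|5)=+1; sign (−1)^0·+1^2·+1^1 = +1.
(a,b)_7: α=1, u≡1; β=3, v≡3 (mod 7); (1|7)=+1, (3|7)=-1; sign (−1)^1·+1^3·-1^1 = +1.
(a,b)_13: α=3, u≡8; β=7, v≡6 (mod 13); (8|13)=-1, (6|13)=-1; sign (−1)^0·-1^7·-1^3 = +1.
(a,b)_2: α=-17, β=-35; u≡7, v≡7 (mod 8); ε(u)ε(v)=1·1, αω(v)=-17·0, βω(u)=-35·0; sum ≡ 1  ⇒  -1.
(a,b)_19: α=3, u≡11; β=8, v≡13 (mod 19); (11|19)=+1, (13|19)=-1; sign (−1)^0·+1^8·-1^3 = -1.
(3233230, -34034 / ℚ) ramifies at {2, 11, 17, 19}: a division algebra.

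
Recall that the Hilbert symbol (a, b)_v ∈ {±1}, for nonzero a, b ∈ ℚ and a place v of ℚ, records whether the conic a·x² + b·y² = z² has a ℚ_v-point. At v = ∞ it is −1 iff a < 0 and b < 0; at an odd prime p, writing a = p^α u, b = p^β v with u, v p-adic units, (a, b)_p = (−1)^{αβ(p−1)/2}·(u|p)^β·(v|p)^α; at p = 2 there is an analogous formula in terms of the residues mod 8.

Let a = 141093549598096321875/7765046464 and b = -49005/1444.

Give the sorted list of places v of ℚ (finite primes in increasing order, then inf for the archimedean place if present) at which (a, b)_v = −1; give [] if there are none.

Mod squares: a ≡ 338865, b ≡ -5. Check v ∈ {∞, 2, 3, 5, 7, 11, 19, 29, 41}.
v=7: a=7^-2·(≡4), b=7^0·(≡1) mod 7; (4|7)=+1, (1|7)=+1; (−1)^{-2·0·3}·(+1)^0·(+1)^-2 = +1.
v=5: a=5^5·(≡2), b=5^1·(≡1) mod 5; (2|5)=-1, (1|5)=+1; (−1)^{5·1·2}·(-1)^1·(+1)^5 = -1.
v=41: a=41^1·(≡12), b=41^0·(≡8) mod 41; (12|41)=-1, (8|41)=+1; (−1)^{1·0·20}·(-1)^0·(+1)^1 = +1.
v=29: a=29^1·(≡21), b=29^0·(≡4) mod 29; (21|29)=-1, (4|29)=+1; (−1)^{1·0·14}·(-1)^0·(+1)^1 = +1.
v=∞: 338865 > 0 and -5 < 0  ⇒  (a,b)_∞ = +1.
v=3: a=3^11·(≡2), b=3^4·(≡1) mod 3; (2|3)=-1, (1|3)=+1; (−1)^{11·4·1}·(-1)^4·(+1)^11 = +1.
v=11: a=11^8·(≡8), b=11^2·(≡8) mod 11; (8|11)=-1, (8|11)=-1; (−1)^{8·2·5}·(-1)^2·(-1)^8 = +1.
v=19: a=19^-5·(≡14), b=19^-2·(≡18) mod 19; (14|19)=-1, (18|19)=-1; (−1)^{-5·-2·9}·(-1)^-2·(-1)^-5 = -1.
v=2: v_2(a)=-6, v_2(b)=-2; units ≡ 1, 3 (mod 8); ε·ε+αω+βω = 0·1+-6·1+-2·0 ≡ 0  ⇒  (a,b)_2 = +1.
|Ram(338865, -5)| = 2, even; anisotropic at {5, 19}.

[5, 19]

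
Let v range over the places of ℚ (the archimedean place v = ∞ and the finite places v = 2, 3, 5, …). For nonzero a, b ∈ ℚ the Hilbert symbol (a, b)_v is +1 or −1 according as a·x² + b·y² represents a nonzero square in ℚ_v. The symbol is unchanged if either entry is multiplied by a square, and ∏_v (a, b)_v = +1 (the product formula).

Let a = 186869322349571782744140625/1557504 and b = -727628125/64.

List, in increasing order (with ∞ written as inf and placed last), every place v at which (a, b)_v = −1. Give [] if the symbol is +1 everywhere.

Mod squares: a ≡ 2233, b ≡ -1164205. Check v ∈ {∞, 2, 3, 5, 7, 11, 13, 23, 29, 31, 37}.
v=3: a=3^-2·(≡1), b=3^0·(≡2) mod 3; (1|3)=+1, (2|3)=-1; (−1)^{-2·0·1}·(+1)^0·(-1)^-2 = +1.
v=31: a=31^2·(≡1), b=31^1·(≡27) mod 31; (1|31)=+1, (27|31)=-1; (−1)^{2·1·15}·(+1)^1·(-1)^2 = +1.
v=7: a=7^1·(≡4), b=7^1·(≡3) mod 7; (4|7)=+1, (3|7)=-1; (−1)^{1·1·3}·(+1)^1·(-1)^1 = +1.
v=23: a=23^2·(≡13), b=23^0·(≡2) mod 23; (13|23)=+1, (2|23)=+1; (−1)^{2·0·11}·(+1)^0·(+1)^2 = +1.
v=37: a=37^2·(≡17), b=37^1·(≡31) mod 37; (17|37)=-1, (31|37)=-1; (−1)^{2·1·18}·(-1)^1·(-1)^2 = -1.
v=29: a=29^3·(≡14), b=29^1·(≡5) mod 29; (14|29)=-1, (5|29)=+1; (−1)^{3·1·14}·(-1)^1·(+1)^3 = -1.
v=∞: 2233 > 0 and -1164205 < 0  ⇒  (a,b)_∞ = +1.
v=13: a=13^-2·(≡4), b=13^0·(≡3) mod 13; (4|13)=+1, (3|13)=+1; (−1)^{-2·0·6}·(+1)^0·(+1)^-2 = +1.
v=5: a=5^10·(≡2), b=5^5·(≡1) mod 5; (2|5)=-1, (1|5)=+1; (−1)^{10·5·2}·(-1)^5·(+1)^10 = -1.
v=2: v_2(a)=-10, v_2(b)=-6; units ≡ 1, 3 (mod 8); ε·ε+αω+βω = 0·1+-10·1+-6·0 ≡ 0  ⇒  (a,b)_2 = +1.
v=11: a=11^5·(≡9), b=11^0·(≡2) mod 11; (9|11)=+1, (2|11)=-1; (−1)^{5·0·5}·(+1)^0·(-1)^5 = -1.
(2233, -1164205 / ℚ) ramifies at {5, 11, 29, 37}: a division algebra.

[5, 11, 29, 37]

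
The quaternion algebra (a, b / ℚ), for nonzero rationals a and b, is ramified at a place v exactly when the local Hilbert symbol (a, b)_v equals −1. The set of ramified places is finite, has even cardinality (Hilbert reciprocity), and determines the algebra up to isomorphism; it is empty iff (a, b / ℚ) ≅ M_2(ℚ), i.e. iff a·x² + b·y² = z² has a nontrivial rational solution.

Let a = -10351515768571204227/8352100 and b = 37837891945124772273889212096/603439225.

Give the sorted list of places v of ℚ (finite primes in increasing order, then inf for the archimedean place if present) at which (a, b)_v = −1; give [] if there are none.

(a, b) ≡ (-3003, 19019) mod (ℚ^×)²; places V = {2, 3, 5, 7, 11, 13, 17, 19, ∞}.
(a,b)_∞: sgn(-3003)=−, sgn(19019)=+, so +1.
(a,b)_7: α=9, u≡6; β=11, v≡4 (mod 7); (6|7)=-1, (4|7)=+1; sign (−1)^1·-1^11·+1^9 = +1.
(a,b)_3: α=5, u≡1; β=6, v≡2 (mod 3); (1|3)=+1, (2|3)=-1; sign (−1)^0·+1^6·-1^5 = -1.
(a,b)_13: α=3, u≡9; β=5, v≡8 (mod 13); (9|13)=+1, (8|13)=-1; sign (−1)^0·+1^5·-1^3 = -1.
(a,b)_2: α=-2, β=6; u≡5, v≡3 (mod 8); ε(u)ε(v)=0·1, αω(v)=-2·1, βω(u)=6·1; sum ≡ 0  ⇒  +1.
(a,b)_17: α=-4, u≡11; β=-6, v≡8 (mod 17); (11|17)=-1, (8|17)=+1; sign (−1)^0·-1^-6·+1^-4 = +1.
(a,b)_5: α=-2, u≡2; β=-2, v≡4 (mod 5); (2|5)=-1, (4|5)=+1; sign (−1)^0·-1^-2·+1^-2 = +1.
(a,b)_11: α=3, u≡2; β=5, v≡8 (mod 11); (2|11)=-1, (8|11)=-1; sign (−1)^1·-1^5·-1^3 = -1.
(a,b)_19: α=2, u≡12; β=3, v≡10 (mod 19); (12|19)=-1, (10|19)=-1; sign (−1)^0·-1^3·-1^2 = -1.
(-3003, 19019 / ℚ) ramifies at {3, 11, 13, 19}: a division algebra.

[3, 11, 13, 19]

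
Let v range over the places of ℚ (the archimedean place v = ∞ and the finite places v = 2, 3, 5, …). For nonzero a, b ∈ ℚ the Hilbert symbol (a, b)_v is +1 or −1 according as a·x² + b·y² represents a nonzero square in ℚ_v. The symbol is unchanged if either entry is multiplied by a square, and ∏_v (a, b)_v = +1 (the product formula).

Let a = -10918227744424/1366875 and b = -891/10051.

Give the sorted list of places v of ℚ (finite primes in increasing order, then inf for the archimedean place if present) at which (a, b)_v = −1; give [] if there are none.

[19, inf]

(a, b) ≡ (-462, -209) mod (ℚ^×)²; places V = {2, 3, 5, 7, 11, 13, 19, 23, ∞}.
(a,b)_19: α=2, u≡13; β=-1, v≡12 (mod 19); (13|19)=-1, (12|19)=-1; sign (−1)^0·-1^-1·-1^2 = -1.
(a,b)_2: α=3, β=0; u≡1, v≡7 (mod 8); ε(u)ε(v)=0·1, αω(v)=3·0, βω(u)=0·0; sum ≡ 0  ⇒  +1.
(a,b)_5: α=-4, u≡3; β=0, v≡4 (mod 5); (3|5)=-1, (4|5)=+1; sign (−1)^0·-1^0·+1^-4 = +1.
(a,b)_23: α=0, u≡19; β=-2, v≡10 (mod 23); (19|23)=-1, (10|23)=-1; sign (−1)^0·-1^-2·-1^0 = +1.
(a,b)_∞: sgn(-462)=−, sgn(-209)=−, so -1.
(a,b)_13: α=2, u≡11; β=0, v≡3 (mod 13); (11|13)=-1, (3|13)=+1; sign (−1)^0·-1^0·+1^2 = +1.
(a,b)_3: α=-7, u≡2; β=4, v≡1 (mod 3); (2|3)=-1, (1|3)=+1; sign (−1)^0·-1^4·+1^-7 = +1.
(a,b)_11: α=3, u≡6; β=1, v≡5 (mod 11); (6|11)=-1, (5|11)=+1; sign (−1)^1·-1^1·+1^3 = +1.
(a,b)_7: α=5, u≡4; β=0, v≡2 (mod 7); (4|7)=+1, (2|7)=+1; sign (−1)^0·+1^0·+1^5 = +1.
|Ram(-462, -209)| = 2, even; anisotropic at {19, ∞}.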